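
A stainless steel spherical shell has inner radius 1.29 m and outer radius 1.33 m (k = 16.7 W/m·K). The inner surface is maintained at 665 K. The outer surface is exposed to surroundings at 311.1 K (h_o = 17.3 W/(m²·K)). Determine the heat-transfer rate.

Q = 131 kW

Resistance network (inner→outer):
  R_stainless steel = (1/1.29 − 1/1.33)/(4πk) = 0.02331/(4π·16.7) = 1.111×10^-4 K/W
  R_conv,out = 1/(4πr²h) = 1/(4π·1.33²·17.3) = 0.002600 K/W
ΣR = 1.111×10^-4 + 0.002600 = 0.002711 K/W
Q = ΔT/ΣR = (665 K − 311.1 K)/0.002711 = 1.31×10^5 W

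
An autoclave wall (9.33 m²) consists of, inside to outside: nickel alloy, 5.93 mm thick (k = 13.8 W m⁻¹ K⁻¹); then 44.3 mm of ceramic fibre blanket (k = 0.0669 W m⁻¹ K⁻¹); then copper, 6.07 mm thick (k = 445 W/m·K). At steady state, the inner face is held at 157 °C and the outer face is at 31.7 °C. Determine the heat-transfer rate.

Q = 1760 W

Resistance network (inner→outer):
  R_nickel alloy = L/(kA) = 0.00593/(13.8·9.33) = 4.606×10^-5 K/W
  R_ceramic fibre blanket = L/(kA) = 0.0443/(0.0669·9.33) = 0.07097 K/W
  R_copper = L/(kA) = 0.00607/(445·9.33) = 1.462×10^-6 K/W
ΣR = 4.606×10^-5 + 0.07097 + 1.462×10^-6 = 0.07102 K/W
Q = ΔT/ΣR = (157 °C − 31.7 °C)/0.07102 = 1760 W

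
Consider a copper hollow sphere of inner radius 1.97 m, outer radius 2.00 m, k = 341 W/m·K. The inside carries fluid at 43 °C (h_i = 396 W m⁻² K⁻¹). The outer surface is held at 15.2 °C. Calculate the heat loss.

Series thermal resistances, inner to outer:
  R_conv,in = 1/(4πr²h) = 1/(4π·1.97²·396) = 5.178×10^-5 K/W
  R_copper = (1/1.97 − 1/2.00)/(4πk) = 0.007614/(4π·341) = 1.777×10^-6 K/W
ΣR = 5.178×10^-5 + 1.777×10^-6 = 5.356×10^-5 K/W
Q = ΔT/ΣR = (43 °C − 15.2 °C)/5.356×10^-5 = 5.19×10^5 W

Q = 519 kW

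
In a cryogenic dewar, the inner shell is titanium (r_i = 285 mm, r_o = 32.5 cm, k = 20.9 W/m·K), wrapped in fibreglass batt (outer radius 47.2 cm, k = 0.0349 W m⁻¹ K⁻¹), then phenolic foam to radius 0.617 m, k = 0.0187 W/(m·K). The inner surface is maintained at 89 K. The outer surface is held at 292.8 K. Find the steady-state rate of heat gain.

Q = 47.3 W

Series thermal resistances, inner to outer:
  R_titanium = (1/0.285 − 1/0.325)/(4πk) = 0.4318/(4π·20.9) = 0.001644 K/W
  R_fibreglass batt = (1/0.325 − 1/0.472)/(4πk) = 0.9583/(4π·0.0349) = 2.185 K/W
  R_phenolic foam = (1/0.472 − 1/0.617)/(4πk) = 0.4979/(4π·0.0187) = 2.119 K/W
ΣR = 0.001644 + 2.185 + 2.119 = 4.306 K/W
Q = ΔT/ΣR = (89 K − 292.8 K)/4.306 = -47.3 W
(Negative Q ⇒ heat flows inward; heat gain = 47.3 W.)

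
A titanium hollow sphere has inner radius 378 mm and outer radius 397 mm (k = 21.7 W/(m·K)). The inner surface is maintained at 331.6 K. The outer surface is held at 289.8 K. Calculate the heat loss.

Q = 4πk·ΔT/(1/r₁ − 1/r₂) = 4π × 21.7 × 41.8 / (1/0.378 − 1/0.397) = 90000 W

Q = 90000 W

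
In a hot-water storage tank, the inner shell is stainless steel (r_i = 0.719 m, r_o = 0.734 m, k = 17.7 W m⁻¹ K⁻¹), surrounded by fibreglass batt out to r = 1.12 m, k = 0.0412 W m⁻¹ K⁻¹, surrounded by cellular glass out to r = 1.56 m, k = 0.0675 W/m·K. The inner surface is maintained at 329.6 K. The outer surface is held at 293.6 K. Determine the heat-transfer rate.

Treat each layer as a resistance in series:
  R_stainless steel = (1/0.719 − 1/0.734)/(4πk) = 0.02842/(4π·17.7) = 1.278×10^-4 K/W
  R_fibreglass batt = (1/0.734 − 1/1.12)/(4πk) = 0.4695/(4π·0.0412) = 0.9069 K/W
  R_cellular glass = (1/1.12 − 1/1.56)/(4πk) = 0.2518/(4π·0.0675) = 0.2969 K/W
ΣR = 1.278×10^-4 + 0.9069 + 0.2969 = 1.204 K/W
Q = ΔT/ΣR = (329.6 K − 293.6 K)/1.204 = 29.9 W

Q = 29.9 W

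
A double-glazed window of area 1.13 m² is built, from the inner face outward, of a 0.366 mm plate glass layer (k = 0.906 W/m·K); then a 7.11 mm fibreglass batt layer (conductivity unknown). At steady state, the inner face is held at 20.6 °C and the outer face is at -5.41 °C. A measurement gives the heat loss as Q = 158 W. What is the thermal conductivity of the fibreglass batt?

ΣR = ΔT/Q = |20.6 − -5.41|/158 = 0.1646 K/W
Known resistances:
  R_plate glass = L/(kA) = 3.66×10^-4/(0.906·1.13) = 3.575×10^-4 K/W
R_fibreglass batt = ΣR − ΣR_known = 0.1646 − 3.575×10^-4 = 0.1642 K/W
L/(kA) = 0.1642 ⇒ k = 0.00711/(0.1642·1.13) = 0.0383 W/m·K

k = 0.0383 W/m·K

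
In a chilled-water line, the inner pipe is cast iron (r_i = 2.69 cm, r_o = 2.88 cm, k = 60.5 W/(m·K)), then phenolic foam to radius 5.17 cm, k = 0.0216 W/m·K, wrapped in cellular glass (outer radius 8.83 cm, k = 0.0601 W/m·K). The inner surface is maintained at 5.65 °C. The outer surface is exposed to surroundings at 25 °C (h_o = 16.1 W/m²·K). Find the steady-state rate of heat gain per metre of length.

Q' = 3.31 W/m

Series thermal resistances, inner to outer:
  R'_cast iron = ln(0.0288/0.0269)/(2πk) = 0.06825/(2π·60.5) = 1.795×10^-4 m·K/W
  R'_phenolic foam = ln(0.0517/0.0288)/(2πk) = 0.5851/(2π·0.0216) = 4.311 m·K/W
  R'_cellular glass = ln(0.0883/0.0517)/(2πk) = 0.5353/(2π·0.0601) = 1.418 m·K/W
  R'_conv,out = 1/(2πr h) = 1/(2π·0.0883·16.1) = 0.1120 m·K/W
ΣR = 1.795×10^-4 + 4.311 + 1.418 + 0.1120 = 5.841 m·K/W
Q' = ΔT/ΣR = (5.65 °C − 25 °C)/5.841 = -3.31 W/m
(Negative Q' ⇒ heat flows inward; heat gain = 3.31 W/m.)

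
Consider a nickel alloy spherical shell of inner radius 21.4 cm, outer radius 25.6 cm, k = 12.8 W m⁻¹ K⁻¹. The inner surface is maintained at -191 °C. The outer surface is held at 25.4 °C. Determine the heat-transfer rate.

Q = 4πk·ΔT/(1/r₁ − 1/r₂) = 4π × 12.8 × 216.4 / (1/0.214 − 1/0.256) = 45400 W

Q = 45400 W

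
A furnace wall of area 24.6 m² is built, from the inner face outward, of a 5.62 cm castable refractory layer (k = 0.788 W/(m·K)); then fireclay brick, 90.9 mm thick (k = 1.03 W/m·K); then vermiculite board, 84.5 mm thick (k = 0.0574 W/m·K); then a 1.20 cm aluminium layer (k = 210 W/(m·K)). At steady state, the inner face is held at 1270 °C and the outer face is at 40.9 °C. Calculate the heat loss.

Treat each layer as a resistance in series:
  R_castable refractory = L/(kA) = 0.0562/(0.788·24.6) = 0.002899 K/W
  R_fireclay brick = L/(kA) = 0.0909/(1.03·24.6) = 0.003587 K/W
  R_vermiculite board = L/(kA) = 0.0845/(0.0574·24.6) = 0.05984 K/W
  R_aluminium = L/(kA) = 0.0120/(210·24.6) = 2.323×10^-6 K/W
ΣR = 0.002899 + 0.003587 + 0.05984 + 2.323×10^-6 = 0.06633 K/W
Q = ΔT/ΣR = (1270 °C − 40.9 °C)/0.06633 = 18500 W

Q = 18.5 kW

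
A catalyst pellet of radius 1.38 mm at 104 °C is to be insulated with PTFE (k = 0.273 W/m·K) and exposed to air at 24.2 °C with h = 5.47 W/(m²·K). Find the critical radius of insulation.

For a sphere, r_cr = 2k_ins/h = 2·0.273/5.47 = 0.0998 m = 9.98 cm

r_cr = 9.98 cm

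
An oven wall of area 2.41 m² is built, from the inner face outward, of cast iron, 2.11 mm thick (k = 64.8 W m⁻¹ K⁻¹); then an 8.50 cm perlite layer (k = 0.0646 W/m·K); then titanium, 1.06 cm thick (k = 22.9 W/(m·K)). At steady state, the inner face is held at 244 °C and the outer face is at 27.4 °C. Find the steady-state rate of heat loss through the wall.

Q = 397 W

Treat each layer as a resistance in series:
  R_cast iron = L/(kA) = 0.00211/(64.8·2.41) = 1.351×10^-5 K/W
  R_perlite = L/(kA) = 0.0850/(0.0646·2.41) = 0.5460 K/W
  R_titanium = L/(kA) = 0.0106/(22.9·2.41) = 1.921×10^-4 K/W
ΣR = 1.351×10^-5 + 0.5460 + 1.921×10^-4 = 0.5462 K/W
Q = ΔT/ΣR = (244 °C − 27.4 °C)/0.5462 = 397 W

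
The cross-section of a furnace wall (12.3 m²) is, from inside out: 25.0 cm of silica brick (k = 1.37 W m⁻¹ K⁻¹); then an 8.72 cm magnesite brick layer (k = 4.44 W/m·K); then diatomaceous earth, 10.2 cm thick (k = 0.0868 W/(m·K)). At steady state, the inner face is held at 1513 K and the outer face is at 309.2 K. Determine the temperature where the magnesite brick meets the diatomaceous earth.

T = 1336 K

Series thermal resistances, inner to outer:
  R_silica brick = L/(kA) = 0.250/(1.37·12.3) = 0.01484 K/W
  R_magnesite brick = L/(kA) = 0.0872/(4.44·12.3) = 0.001597 K/W
  R_diatomaceous earth = L/(kA) = 0.102/(0.0868·12.3) = 0.09554 K/W
ΣR = 0.01484 + 0.001597 + 0.09554 = 0.1120 K/W
Q = ΔT/ΣR = (1513 K − 309.2 K)/0.1120 = 10750 W
From the inner boundary to the magnesite brick/diatomaceous earth interface, ΣR_partial = 0.01644 K/W.
T_interface = T_in − Q·ΣR_partial = 1513 K − (10750)(0.01644) = 1336 K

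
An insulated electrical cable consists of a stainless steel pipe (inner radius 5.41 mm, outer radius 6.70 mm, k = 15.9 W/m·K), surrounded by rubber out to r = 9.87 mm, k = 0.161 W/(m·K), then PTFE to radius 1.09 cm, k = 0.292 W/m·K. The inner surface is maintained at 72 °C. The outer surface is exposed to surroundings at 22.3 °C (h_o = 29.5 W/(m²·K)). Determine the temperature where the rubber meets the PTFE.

Resistance network (inner→outer):
  R'_stainless steel = ln(0.00670/0.00541)/(2πk) = 0.2139/(2π·15.9) = 0.002141 m·K/W
  R'_rubber = ln(0.00987/0.00670)/(2πk) = 0.3874/(2π·0.161) = 0.3830 m·K/W
  R'_PTFE = ln(0.0109/0.00987)/(2πk) = 0.09926/(2π·0.292) = 0.05410 m·K/W
  R'_conv,out = 1/(2πr h) = 1/(2π·0.0109·29.5) = 0.4950 m·K/W
ΣR = 0.002141 + 0.3830 + 0.05410 + 0.4950 = 0.9342 m·K/W
Q' = ΔT/ΣR = (72 °C − 22.3 °C)/0.9342 = 53.20 W/m
From the inner boundary to the rubber/PTFE interface, ΣR_partial = 0.3851 m·K/W.
T_interface = T_in − Q'·ΣR_partial = 72 °C − (53.20)(0.3851) = 51.5 °C

T = 51.5 °C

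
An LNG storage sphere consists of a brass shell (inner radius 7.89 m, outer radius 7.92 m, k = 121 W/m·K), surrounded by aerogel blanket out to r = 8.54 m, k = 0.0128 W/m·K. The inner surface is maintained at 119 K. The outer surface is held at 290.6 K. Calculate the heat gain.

Q = 3.01 kW

Treat each layer as a resistance in series:
  R_brass = (1/7.89 − 1/7.92)/(4πk) = 4.801×10^-4/(4π·121) = 3.157×10^-7 K/W
  R_aerogel blanket = (1/7.92 − 1/8.54)/(4πk) = 0.009167/(4π·0.0128) = 0.05699 K/W
ΣR = 3.157×10^-7 + 0.05699 = 0.05699 K/W
Q = ΔT/ΣR = (119 K − 290.6 K)/0.05699 = -3010 W
(Negative Q ⇒ heat flows inward; heat gain = 3010 W.)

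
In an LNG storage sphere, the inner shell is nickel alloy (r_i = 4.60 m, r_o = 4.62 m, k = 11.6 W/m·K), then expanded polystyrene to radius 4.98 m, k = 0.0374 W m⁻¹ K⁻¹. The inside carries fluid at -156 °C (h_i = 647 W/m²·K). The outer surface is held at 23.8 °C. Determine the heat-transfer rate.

Q = 5.40 kW

Series thermal resistances, inner to outer:
  R_conv,in = 1/(4πr²h) = 1/(4π·4.60²·647) = 5.813×10^-6 K/W
  R_nickel alloy = (1/4.60 − 1/4.62)/(4πk) = 9.411×10^-4/(4π·11.6) = 6.456×10^-6 K/W
  R_expanded polystyrene = (1/4.62 − 1/4.98)/(4πk) = 0.01565/(4π·0.0374) = 0.03329 K/W
ΣR = 5.813×10^-6 + 6.456×10^-6 + 0.03329 = 0.03330 K/W
Q = ΔT/ΣR = (-156 °C − 23.8 °C)/0.03330 = -5400 W
(Negative Q ⇒ heat flows inward; heat gain = 5400 W.)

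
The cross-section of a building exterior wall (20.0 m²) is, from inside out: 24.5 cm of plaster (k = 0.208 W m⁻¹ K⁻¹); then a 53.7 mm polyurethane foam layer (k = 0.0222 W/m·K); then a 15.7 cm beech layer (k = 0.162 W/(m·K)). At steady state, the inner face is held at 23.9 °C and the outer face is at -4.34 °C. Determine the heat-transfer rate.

Series thermal resistances, inner to outer:
  R_plaster = L/(kA) = 0.245/(0.208·20.0) = 0.05889 K/W
  R_polyurethane foam = L/(kA) = 0.0537/(0.0222·20.0) = 0.1209 K/W
  R_beech = L/(kA) = 0.157/(0.162·20.0) = 0.04846 K/W
ΣR = 0.05889 + 0.1209 + 0.04846 = 0.2283 K/W
Q = ΔT/ΣR = (23.9 °C − -4.34 °C)/0.2283 = 124 W

Q = 124 W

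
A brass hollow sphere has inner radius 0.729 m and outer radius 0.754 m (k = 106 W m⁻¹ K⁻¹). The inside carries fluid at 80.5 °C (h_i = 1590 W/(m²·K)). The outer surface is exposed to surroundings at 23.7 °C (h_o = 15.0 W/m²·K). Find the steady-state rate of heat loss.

Treat each layer as a resistance in series:
  R_conv,in = 1/(4πr²h) = 1/(4π·0.729²·1590) = 9.418×10^-5 K/W
  R_brass = (1/0.729 − 1/0.754)/(4πk) = 0.04548/(4π·106) = 3.414×10^-5 K/W
  R_conv,out = 1/(4πr²h) = 1/(4π·0.754²·15.0) = 0.009332 K/W
ΣR = 9.418×10^-5 + 3.414×10^-5 + 0.009332 = 0.009460 K/W
Q = ΔT/ΣR = (80.5 °C − 23.7 °C)/0.009460 = 6000 W

Q = 6000 W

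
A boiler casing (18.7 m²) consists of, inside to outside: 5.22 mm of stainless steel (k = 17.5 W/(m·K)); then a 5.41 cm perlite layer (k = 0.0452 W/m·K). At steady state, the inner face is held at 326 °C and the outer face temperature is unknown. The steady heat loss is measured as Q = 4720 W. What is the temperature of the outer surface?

Series resistances:
  R_stainless steel = L/(kA) = 0.00522/(17.5·18.7) = 1.595×10^-5 K/W
  R_perlite = L/(kA) = 0.0541/(0.0452·18.7) = 0.06401 K/W
ΣR = 0.06402 K/W
ΔT = Q·ΣR = 4720 × 0.06402 = 302.2 K
Heat flows outward, so T_out = T_in − ΔT = 326 − 302.2 = 23.8 °C

T_out = 23.8 °C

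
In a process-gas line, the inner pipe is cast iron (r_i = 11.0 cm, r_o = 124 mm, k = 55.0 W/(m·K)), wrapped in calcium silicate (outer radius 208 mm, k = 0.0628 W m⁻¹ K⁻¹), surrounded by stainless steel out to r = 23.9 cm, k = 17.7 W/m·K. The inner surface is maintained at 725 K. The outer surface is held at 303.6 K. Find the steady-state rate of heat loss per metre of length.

Resistance network (inner→outer):
  R'_cast iron = ln(0.124/0.110)/(2πk) = 0.1198/(2π·55.0) = 3.467×10^-4 m·K/W
  R'_calcium silicate = ln(0.208/0.124)/(2πk) = 0.5173/(2π·0.0628) = 1.311 m·K/W
  R'_stainless steel = ln(0.239/0.208)/(2πk) = 0.1389/(2π·17.7) = 0.001249 m·K/W
ΣR = 3.467×10^-4 + 1.311 + 0.001249 = 1.313 m·K/W
Q' = ΔT/ΣR = (725 K − 303.6 K)/1.313 = 321 W/m

Q' = 321 W/m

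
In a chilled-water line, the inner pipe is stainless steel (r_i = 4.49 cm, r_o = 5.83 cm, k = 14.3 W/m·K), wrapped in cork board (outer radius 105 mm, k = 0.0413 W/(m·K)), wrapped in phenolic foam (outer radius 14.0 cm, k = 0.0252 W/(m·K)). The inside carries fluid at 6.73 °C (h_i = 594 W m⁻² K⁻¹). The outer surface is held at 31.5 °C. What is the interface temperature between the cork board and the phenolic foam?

Treat each layer as a resistance in series:
  R'_conv,in = 1/(2πr h) = 1/(2π·0.0449·594) = 0.005967 m·K/W
  R'_stainless steel = ln(0.0583/0.0449)/(2πk) = 0.2612/(2π·14.3) = 0.002907 m·K/W
  R'_cork board = ln(0.105/0.0583)/(2πk) = 0.5884/(2π·0.0413) = 2.267 m·K/W
  R'_phenolic foam = ln(0.140/0.105)/(2πk) = 0.2877/(2π·0.0252) = 1.817 m·K/W
ΣR = 0.005967 + 0.002907 + 2.267 + 1.817 = 4.093 m·K/W
Q' = ΔT/ΣR = (6.73 °C − 31.5 °C)/4.093 = -6.052 W/m
From the inner boundary to the cork board/phenolic foam interface, ΣR_partial = 2.276 m·K/W.
T_interface = T_in − Q'·ΣR_partial = 6.73 °C − (-6.052)(2.276) = 20.5 °C

T = 20.5 °C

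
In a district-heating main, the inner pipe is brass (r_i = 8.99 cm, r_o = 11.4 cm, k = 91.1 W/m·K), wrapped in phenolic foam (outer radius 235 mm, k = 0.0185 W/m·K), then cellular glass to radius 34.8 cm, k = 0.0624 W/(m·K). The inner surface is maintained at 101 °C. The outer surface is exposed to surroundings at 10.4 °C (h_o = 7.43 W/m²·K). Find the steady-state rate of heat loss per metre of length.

Resistance network (inner→outer):
  R'_brass = ln(0.114/0.0899)/(2πk) = 0.2375/(2π·91.1) = 4.149×10^-4 m·K/W
  R'_phenolic foam = ln(0.235/0.114)/(2πk) = 0.7234/(2π·0.0185) = 6.223 m·K/W
  R'_cellular glass = ln(0.348/0.235)/(2πk) = 0.3926/(2π·0.0624) = 1.001 m·K/W
  R'_conv,out = 1/(2πr h) = 1/(2π·0.348·7.43) = 0.06155 m·K/W
ΣR = 4.149×10^-4 + 6.223 + 1.001 + 0.06155 = 7.286 m·K/W
Q' = ΔT/ΣR = (101 °C − 10.4 °C)/7.286 = 12.4 W/m

Q' = 12.4 W/m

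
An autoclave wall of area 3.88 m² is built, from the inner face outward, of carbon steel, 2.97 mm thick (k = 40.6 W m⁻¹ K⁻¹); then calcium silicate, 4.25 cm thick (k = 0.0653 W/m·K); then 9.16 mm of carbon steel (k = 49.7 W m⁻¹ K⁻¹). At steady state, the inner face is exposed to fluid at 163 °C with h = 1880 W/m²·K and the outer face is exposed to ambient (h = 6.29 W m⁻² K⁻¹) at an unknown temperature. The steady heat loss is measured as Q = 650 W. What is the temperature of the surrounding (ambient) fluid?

Sum the resistances:
  R_conv,in = 1/(hA) = 1/(1880·3.88) = 1.371×10^-4 K/W
  R_carbon steel = L/(kA) = 0.00297/(40.6·3.88) = 1.885×10^-5 K/W
  R_calcium silicate = L/(kA) = 0.0425/(0.0653·3.88) = 0.1677 K/W
  R_carbon steel = L/(kA) = 0.00916/(49.7·3.88) = 4.750×10^-5 K/W
  R_conv,out = 1/(hA) = 1/(6.29·3.88) = 0.04097 K/W
ΣR = 0.2089 K/W
ΔT = Q·ΣR = 650 × 0.2089 = 135.8 K
Heat flows outward, so T_out = T_in − ΔT = 163 − 135.8 = 27.2 °C

T_out = 27.2 °C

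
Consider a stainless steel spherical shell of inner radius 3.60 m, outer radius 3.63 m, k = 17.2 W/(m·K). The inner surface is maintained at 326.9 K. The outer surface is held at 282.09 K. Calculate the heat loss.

Q = 4220 kW

Q = 4πk·ΔT/(1/r₁ − 1/r₂) = 4π × 17.2 × 44.81 / (1/3.60 − 1/3.63) = 4.22×10^6 W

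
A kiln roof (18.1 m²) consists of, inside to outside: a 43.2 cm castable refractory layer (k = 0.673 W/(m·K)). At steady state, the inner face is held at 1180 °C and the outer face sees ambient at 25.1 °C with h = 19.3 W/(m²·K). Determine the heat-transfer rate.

Q = 30100 W

Resistance network (inner→outer):
  R_castable refractory = L/(kA) = 0.432/(0.673·18.1) = 0.03546 K/W
  R_conv,out = 1/(hA) = 1/(19.3·18.1) = 0.002863 K/W
ΣR = 0.03546 + 0.002863 = 0.03832 K/W
Q = ΔT/ΣR = (1180 °C − 25.1 °C)/0.03832 = 30100 W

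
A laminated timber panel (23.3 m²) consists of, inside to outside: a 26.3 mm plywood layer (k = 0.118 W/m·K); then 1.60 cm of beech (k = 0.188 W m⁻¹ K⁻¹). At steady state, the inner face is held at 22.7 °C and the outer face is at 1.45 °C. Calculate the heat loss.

Treat each layer as a resistance in series:
  R_plywood = L/(kA) = 0.0263/(0.118·23.3) = 0.009566 K/W
  R_beech = L/(kA) = 0.0160/(0.188·23.3) = 0.003653 K/W
ΣR = 0.009566 + 0.003653 = 0.01322 K/W
Q = ΔT/ΣR = (22.7 °C − 1.45 °C)/0.01322 = 1610 W

Q = 1610 W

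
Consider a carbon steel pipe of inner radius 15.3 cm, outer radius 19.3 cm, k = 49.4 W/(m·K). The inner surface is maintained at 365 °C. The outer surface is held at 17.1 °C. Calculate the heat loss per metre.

Q' = 4.65×10^5 W/m

Q' = 2πk·ΔT/ln(r₂/r₁) = 2π × 49.4 × 347.9 / ln(0.193/0.153) = 4.65×10^5 W/m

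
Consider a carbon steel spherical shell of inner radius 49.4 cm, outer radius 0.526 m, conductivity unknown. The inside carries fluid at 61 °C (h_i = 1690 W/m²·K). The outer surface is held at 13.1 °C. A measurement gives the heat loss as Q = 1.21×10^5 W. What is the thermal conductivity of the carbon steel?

k = 48.3 W/m·K

ΣR = ΔT/Q = |61 − 13.1|/1.21×10^5 = 3.959×10^-4 K/W
Known resistances:
  R_conv,in = 1/(4πr²h) = 1/(4π·0.494²·1690) = 1.930×10^-4 K/W
R_carbon steel = ΣR − ΣR_known = 3.959×10^-4 − 1.930×10^-4 = 2.029×10^-4 K/W
(1/r₁−1/r₂)/(4πk) = 2.029×10^-4 ⇒ k = 0.1232/(4π·2.029×10^-4) = 48.3 W/m·K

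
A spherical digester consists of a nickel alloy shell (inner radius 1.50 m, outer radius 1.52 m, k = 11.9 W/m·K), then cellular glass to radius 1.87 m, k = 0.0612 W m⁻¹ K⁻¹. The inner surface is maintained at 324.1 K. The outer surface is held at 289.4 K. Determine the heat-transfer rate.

Q = 217 W

Series thermal resistances, inner to outer:
  R_nickel alloy = (1/1.50 − 1/1.52)/(4πk) = 0.008772/(4π·11.9) = 5.866×10^-5 K/W
  R_cellular glass = (1/1.52 − 1/1.87)/(4πk) = 0.1231/(4π·0.0612) = 0.1601 K/W
ΣR = 5.866×10^-5 + 0.1601 = 0.1602 K/W
Q = ΔT/ΣR = (324.1 K − 289.4 K)/0.1602 = 217 W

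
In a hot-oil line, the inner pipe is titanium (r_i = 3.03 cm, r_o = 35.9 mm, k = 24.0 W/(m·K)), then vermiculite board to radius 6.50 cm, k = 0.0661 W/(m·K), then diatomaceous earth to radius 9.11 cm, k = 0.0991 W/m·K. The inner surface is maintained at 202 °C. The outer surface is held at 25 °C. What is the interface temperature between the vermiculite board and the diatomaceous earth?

Series thermal resistances, inner to outer:
  R'_titanium = ln(0.0359/0.0303)/(2πk) = 0.1696/(2π·24.0) = 0.001125 m·K/W
  R'_vermiculite board = ln(0.0650/0.0359)/(2πk) = 0.5936/(2π·0.0661) = 1.429 m·K/W
  R'_diatomaceous earth = ln(0.0911/0.0650)/(2πk) = 0.3376/(2π·0.0991) = 0.5421 m·K/W
ΣR = 0.001125 + 1.429 + 0.5421 = 1.972 m·K/W
Q' = ΔT/ΣR = (202 °C − 25 °C)/1.972 = 89.76 W/m
From the inner boundary to the vermiculite board/diatomaceous earth interface, ΣR_partial = 1.430 m·K/W.
T_interface = T_in − Q'·ΣR_partial = 202 °C − (89.76)(1.430) = 73.6 °C

T = 73.6 °C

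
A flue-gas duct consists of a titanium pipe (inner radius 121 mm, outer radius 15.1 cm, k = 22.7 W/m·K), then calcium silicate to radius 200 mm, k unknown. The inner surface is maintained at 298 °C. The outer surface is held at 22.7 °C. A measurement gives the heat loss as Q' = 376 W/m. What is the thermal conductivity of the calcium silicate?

k = 0.0612 W/m·K

ΣR = ΔT/Q' = |298 − 22.7|/376 = 0.7322 m·K/W
Known resistances:
  R'_titanium = ln(0.151/0.121)/(2πk) = 0.2215/(2π·22.7) = 0.001553 m·K/W
R_calcium silicate = ΣR − ΣR_known = 0.7322 − 0.001553 = 0.7306 m·K/W
ln(r₂/r₁)/(2πk) = 0.7306 ⇒ k = 0.2810/(2π·0.7306) = 0.0612 W/m·K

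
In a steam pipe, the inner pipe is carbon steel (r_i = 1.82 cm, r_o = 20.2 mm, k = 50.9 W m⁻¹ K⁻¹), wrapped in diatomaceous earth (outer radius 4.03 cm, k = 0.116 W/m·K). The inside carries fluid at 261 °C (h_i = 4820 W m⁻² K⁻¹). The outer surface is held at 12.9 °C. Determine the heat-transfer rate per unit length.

Treat each layer as a resistance in series:
  R'_conv,in = 1/(2πr h) = 1/(2π·0.0182·4820) = 0.001814 m·K/W
  R'_carbon steel = ln(0.0202/0.0182)/(2πk) = 0.1043/(2π·50.9) = 3.260×10^-4 m·K/W
  R'_diatomaceous earth = ln(0.0403/0.0202)/(2πk) = 0.6907/(2π·0.116) = 0.9476 m·K/W
ΣR = 0.001814 + 3.260×10^-4 + 0.9476 = 0.9497 m·K/W
Q' = ΔT/ΣR = (261 °C − 12.9 °C)/0.9497 = 261 W/m

Q' = 261 W/m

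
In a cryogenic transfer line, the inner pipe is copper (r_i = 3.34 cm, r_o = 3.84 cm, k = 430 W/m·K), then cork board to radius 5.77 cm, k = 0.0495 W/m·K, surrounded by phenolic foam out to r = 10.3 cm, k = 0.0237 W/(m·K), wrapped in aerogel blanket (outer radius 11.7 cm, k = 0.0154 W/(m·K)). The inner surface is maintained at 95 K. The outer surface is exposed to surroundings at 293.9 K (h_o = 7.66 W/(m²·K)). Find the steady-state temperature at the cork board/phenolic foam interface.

Resistance network (inner→outer):
  R'_copper = ln(0.0384/0.0334)/(2πk) = 0.1395/(2π·430) = 5.163×10^-5 m·K/W
  R'_cork board = ln(0.0577/0.0384)/(2πk) = 0.4072/(2π·0.0495) = 1.309 m·K/W
  R'_phenolic foam = ln(0.103/0.0577)/(2πk) = 0.5795/(2π·0.0237) = 3.891 m·K/W
  R'_aerogel blanket = ln(0.117/0.103)/(2πk) = 0.1274/(2π·0.0154) = 1.317 m·K/W
  R'_conv,out = 1/(2πr h) = 1/(2π·0.117·7.66) = 0.1776 m·K/W
ΣR = 5.163×10^-5 + 1.309 + 3.891 + 1.317 + 0.1776 = 6.695 m·K/W
Q' = ΔT/ΣR = (95 K − 293.9 K)/6.695 = -29.71 W/m
From the inner boundary to the cork board/phenolic foam interface, ΣR_partial = 1.309 m·K/W.
T_interface = T_in − Q'·ΣR_partial = 95 K − (-29.71)(1.309) = 134 K

T = 134 K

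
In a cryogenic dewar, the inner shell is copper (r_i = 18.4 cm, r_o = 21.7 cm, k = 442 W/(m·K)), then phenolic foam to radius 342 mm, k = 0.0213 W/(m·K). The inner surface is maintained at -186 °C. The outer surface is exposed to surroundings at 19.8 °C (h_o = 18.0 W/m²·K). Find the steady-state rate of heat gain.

Series thermal resistances, inner to outer:
  R_copper = (1/0.184 − 1/0.217)/(4πk) = 0.8265/(4π·442) = 1.488×10^-4 K/W
  R_phenolic foam = (1/0.217 − 1/0.342)/(4πk) = 1.684/(4π·0.0213) = 6.293 K/W
  R_conv,out = 1/(4πr²h) = 1/(4π·0.342²·18.0) = 0.03780 K/W
ΣR = 1.488×10^-4 + 6.293 + 0.03780 = 6.331 K/W
Q = ΔT/ΣR = (-186 °C − 19.8 °C)/6.331 = -32.5 W
(Negative Q ⇒ heat flows inward; heat gain = 32.5 W.)

Q = 32.5 W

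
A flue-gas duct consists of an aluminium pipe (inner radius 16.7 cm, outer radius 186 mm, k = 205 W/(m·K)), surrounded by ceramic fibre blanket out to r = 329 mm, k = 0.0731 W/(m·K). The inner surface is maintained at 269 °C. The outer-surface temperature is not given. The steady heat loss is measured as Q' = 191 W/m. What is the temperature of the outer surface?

Series resistances:
  R'_aluminium = ln(0.186/0.167)/(2πk) = 0.1078/(2π·205) = 8.366×10^-5 m·K/W
  R'_ceramic fibre blanket = ln(0.329/0.186)/(2πk) = 0.5703/(2π·0.0731) = 1.242 m·K/W
ΣR = 1.242 m·K/W
ΔT = Q'·ΣR = 191 × 1.242 = 237.2 K
Heat flows outward, so T_out = T_in − ΔT = 269 − 237.2 = 31.8 °C

T_out = 31.8 °C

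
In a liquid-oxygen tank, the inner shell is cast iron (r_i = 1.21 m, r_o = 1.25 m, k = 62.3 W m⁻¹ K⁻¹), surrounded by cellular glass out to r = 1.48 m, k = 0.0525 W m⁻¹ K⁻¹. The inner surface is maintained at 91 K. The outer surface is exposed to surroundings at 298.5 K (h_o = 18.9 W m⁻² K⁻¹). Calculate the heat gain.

Resistance network (inner→outer):
  R_cast iron = (1/1.21 − 1/1.25)/(4πk) = 0.02645/(4π·62.3) = 3.378×10^-5 K/W
  R_cellular glass = (1/1.25 − 1/1.48)/(4πk) = 0.1243/(4π·0.0525) = 0.1884 K/W
  R_conv,out = 1/(4πr²h) = 1/(4π·1.48²·18.9) = 0.001922 K/W
ΣR = 3.378×10^-5 + 0.1884 + 0.001922 = 0.1904 K/W
Q = ΔT/ΣR = (91 K − 298.5 K)/0.1904 = -1090 W
(Negative Q ⇒ heat flows inward; heat gain = 1090 W.)

Q = 1090 W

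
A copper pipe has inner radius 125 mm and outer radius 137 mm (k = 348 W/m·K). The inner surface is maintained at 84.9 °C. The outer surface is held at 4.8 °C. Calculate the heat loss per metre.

Q' = 1.91×10^6 W/m

Q' = 2πk·ΔT/ln(r₂/r₁) = 2π × 348 × 80.1 / ln(0.137/0.125) = 1.91×10^6 W/m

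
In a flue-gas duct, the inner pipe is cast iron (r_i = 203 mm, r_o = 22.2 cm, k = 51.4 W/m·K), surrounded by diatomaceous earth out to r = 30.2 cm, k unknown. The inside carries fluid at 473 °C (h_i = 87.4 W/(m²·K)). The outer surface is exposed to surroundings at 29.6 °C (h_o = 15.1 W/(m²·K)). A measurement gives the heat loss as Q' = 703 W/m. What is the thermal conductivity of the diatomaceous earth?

k = 0.0835 W/m·K

ΣR = ΔT/Q' = |473 − 29.6|/703 = 0.6307 m·K/W
Known resistances:
  R'_conv,in = 1/(2πr h) = 1/(2π·0.203·87.4) = 0.008970 m·K/W
  R'_cast iron = ln(0.222/0.203)/(2πk) = 0.08947/(2π·51.4) = 2.770×10^-4 m·K/W
  R'_conv,out = 1/(2πr h) = 1/(2π·0.302·15.1) = 0.03490 m·K/W
R_diatomaceous earth = ΣR − ΣR_known = 0.6307 − 0.04415 = 0.5866 m·K/W
ln(r₂/r₁)/(2πk) = 0.5866 ⇒ k = 0.3077/(2π·0.5866) = 0.0835 W/m·K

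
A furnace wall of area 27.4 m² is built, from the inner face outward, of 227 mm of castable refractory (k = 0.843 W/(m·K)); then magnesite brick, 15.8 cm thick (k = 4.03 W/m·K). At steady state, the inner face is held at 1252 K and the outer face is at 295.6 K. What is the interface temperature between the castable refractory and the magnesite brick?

Treat each layer as a resistance in series:
  R_castable refractory = L/(kA) = 0.227/(0.843·27.4) = 0.009828 K/W
  R_magnesite brick = L/(kA) = 0.158/(4.03·27.4) = 0.001431 K/W
ΣR = 0.009828 + 0.001431 = 0.01126 K/W
Q = ΔT/ΣR = (1252 K − 295.6 K)/0.01126 = 84940 W
From the inner boundary to the castable refractory/magnesite brick interface, ΣR_partial = 0.009828 K/W.
T_interface = T_in − Q·ΣR_partial = 1252 K − (84940)(0.009828) = 417 K

T = 417 K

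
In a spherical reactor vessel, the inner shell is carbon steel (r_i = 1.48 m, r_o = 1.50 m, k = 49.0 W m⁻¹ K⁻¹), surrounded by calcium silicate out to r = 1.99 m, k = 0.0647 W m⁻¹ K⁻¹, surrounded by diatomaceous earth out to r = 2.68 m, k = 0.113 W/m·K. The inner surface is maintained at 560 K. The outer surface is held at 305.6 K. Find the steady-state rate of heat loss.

Q = 868 W

Resistance network (inner→outer):
  R_carbon steel = (1/1.48 − 1/1.50)/(4πk) = 0.009009/(4π·49.0) = 1.463×10^-5 K/W
  R_calcium silicate = (1/1.50 − 1/1.99)/(4πk) = 0.1642/(4π·0.0647) = 0.2019 K/W
  R_diatomaceous earth = (1/1.99 − 1/2.68)/(4πk) = 0.1294/(4π·0.113) = 0.09111 K/W
ΣR = 1.463×10^-5 + 0.2019 + 0.09111 = 0.2930 K/W
Q = ΔT/ΣR = (560 K − 305.6 K)/0.2930 = 868 W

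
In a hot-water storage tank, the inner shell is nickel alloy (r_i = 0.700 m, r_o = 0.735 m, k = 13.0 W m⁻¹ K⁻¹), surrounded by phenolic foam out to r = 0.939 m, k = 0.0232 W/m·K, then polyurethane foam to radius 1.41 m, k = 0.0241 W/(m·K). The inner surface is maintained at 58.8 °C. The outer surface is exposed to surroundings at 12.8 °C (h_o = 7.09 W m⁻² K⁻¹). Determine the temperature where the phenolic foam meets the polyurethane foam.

Resistance network (inner→outer):
  R_nickel alloy = (1/0.700 − 1/0.735)/(4πk) = 0.06803/(4π·13.0) = 4.164×10^-4 K/W
  R_phenolic foam = (1/0.735 − 1/0.939)/(4πk) = 0.2956/(4π·0.0232) = 1.014 K/W
  R_polyurethane foam = (1/0.939 − 1/1.41)/(4πk) = 0.3557/(4π·0.0241) = 1.175 K/W
  R_conv,out = 1/(4πr²h) = 1/(4π·1.41²·7.09) = 0.005646 K/W
ΣR = 4.164×10^-4 + 1.014 + 1.175 + 0.005646 = 2.195 K/W
Q = ΔT/ΣR = (58.8 °C − 12.8 °C)/2.195 = 20.96 W
From the inner boundary to the phenolic foam/polyurethane foam interface, ΣR_partial = 1.014 K/W.
T_interface = T_in − Q·ΣR_partial = 58.8 °C − (20.96)(1.014) = 37.5 °C

T = 37.5 °C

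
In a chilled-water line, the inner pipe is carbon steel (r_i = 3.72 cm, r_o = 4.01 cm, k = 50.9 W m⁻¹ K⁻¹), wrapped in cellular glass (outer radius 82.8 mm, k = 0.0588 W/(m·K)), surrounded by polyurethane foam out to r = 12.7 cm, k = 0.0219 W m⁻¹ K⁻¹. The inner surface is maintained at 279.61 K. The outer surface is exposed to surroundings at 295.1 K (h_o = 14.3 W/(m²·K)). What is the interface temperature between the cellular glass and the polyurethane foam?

Resistance network (inner→outer):
  R'_carbon steel = ln(0.0401/0.0372)/(2πk) = 0.07507/(2π·50.9) = 2.347×10^-4 m·K/W
  R'_cellular glass = ln(0.0828/0.0401)/(2πk) = 0.7251/(2π·0.0588) = 1.963 m·K/W
  R'_polyurethane foam = ln(0.127/0.0828)/(2πk) = 0.4278/(2π·0.0219) = 3.109 m·K/W
  R'_conv,out = 1/(2πr h) = 1/(2π·0.127·14.3) = 0.08764 m·K/W
ΣR = 2.347×10^-4 + 1.963 + 3.109 + 0.08764 = 5.160 m·K/W
Q' = ΔT/ΣR = (279.61 K − 295.1 K)/5.160 = -3.002 W/m
From the inner boundary to the cellular glass/polyurethane foam interface, ΣR_partial = 1.963 m·K/W.
T_interface = T_in − Q'·ΣR_partial = 279.61 K − (-3.002)(1.963) = 285.5 K

T = 285.5 K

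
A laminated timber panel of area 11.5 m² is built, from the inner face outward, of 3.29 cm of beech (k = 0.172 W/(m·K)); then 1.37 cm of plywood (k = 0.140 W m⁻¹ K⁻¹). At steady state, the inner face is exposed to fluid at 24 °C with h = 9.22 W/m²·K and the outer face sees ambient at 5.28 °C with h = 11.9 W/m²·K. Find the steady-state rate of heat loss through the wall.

Treat each layer as a resistance in series:
  R_conv,in = 1/(hA) = 1/(9.22·11.5) = 0.009431 K/W
  R_beech = L/(kA) = 0.0329/(0.172·11.5) = 0.01663 K/W
  R_plywood = L/(kA) = 0.0137/(0.140·11.5) = 0.008509 K/W
  R_conv,out = 1/(hA) = 1/(11.9·11.5) = 0.007307 K/W
ΣR = 0.009431 + 0.01663 + 0.008509 + 0.007307 = 0.04188 K/W
Q = ΔT/ΣR = (24 °C − 5.28 °C)/0.04188 = 447 W

Q = 447 W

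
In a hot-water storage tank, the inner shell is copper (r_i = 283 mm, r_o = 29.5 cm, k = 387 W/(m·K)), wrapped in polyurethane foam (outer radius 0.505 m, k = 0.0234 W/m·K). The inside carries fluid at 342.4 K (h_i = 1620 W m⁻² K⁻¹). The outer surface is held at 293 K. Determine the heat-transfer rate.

Q = 10.3 W

Series thermal resistances, inner to outer:
  R_conv,in = 1/(4πr²h) = 1/(4π·0.283²·1620) = 6.133×10^-4 K/W
  R_copper = (1/0.283 − 1/0.295)/(4πk) = 0.1437/(4π·387) = 2.956×10^-5 K/W
  R_polyurethane foam = (1/0.295 − 1/0.505)/(4πk) = 1.410/(4π·0.0234) = 4.794 K/W
ΣR = 6.133×10^-4 + 2.956×10^-5 + 4.794 = 4.795 K/W
Q = ΔT/ΣR = (342.4 K − 293 K)/4.795 = 10.3 W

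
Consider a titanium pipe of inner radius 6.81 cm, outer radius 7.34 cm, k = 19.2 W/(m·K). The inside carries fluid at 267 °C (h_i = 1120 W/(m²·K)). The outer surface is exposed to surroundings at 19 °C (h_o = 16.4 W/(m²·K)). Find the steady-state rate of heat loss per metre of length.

Series thermal resistances, inner to outer:
  R'_conv,in = 1/(2πr h) = 1/(2π·0.0681·1120) = 0.002087 m·K/W
  R'_titanium = ln(0.0734/0.0681)/(2πk) = 0.07495/(2π·19.2) = 6.213×10^-4 m·K/W
  R'_conv,out = 1/(2πr h) = 1/(2π·0.0734·16.4) = 0.1322 m·K/W
ΣR = 0.002087 + 6.213×10^-4 + 0.1322 = 0.1349 m·K/W
Q' = ΔT/ΣR = (267 °C − 19 °C)/0.1349 = 1840 W/m

Q' = 1840 W/m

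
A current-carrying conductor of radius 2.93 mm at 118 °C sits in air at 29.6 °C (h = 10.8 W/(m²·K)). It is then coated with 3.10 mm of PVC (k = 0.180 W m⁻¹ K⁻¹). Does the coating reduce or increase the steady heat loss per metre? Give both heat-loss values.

Critical radius for a cylinder: r_cr = k/h = 0.0167 m = 1.67 cm.
Outer radius after coating: r₂ = 0.00293 + 0.00310 = 0.00603 m.
Since r₁ < r_cr and r₂ ≤ r_cr, the coating moves toward the maximum at r_cr — heat loss rises.
Bare: R = 1/(2πr₁h) = 5.030 m·K/W; Q = 88.4/5.030 = 17.6 W/m.
Coated: R = R_cond + R_conv = 3.082 m·K/W; Q = 88.4/3.082 = 28.7 W/m.

increases: 17.6 → 28.7 W/m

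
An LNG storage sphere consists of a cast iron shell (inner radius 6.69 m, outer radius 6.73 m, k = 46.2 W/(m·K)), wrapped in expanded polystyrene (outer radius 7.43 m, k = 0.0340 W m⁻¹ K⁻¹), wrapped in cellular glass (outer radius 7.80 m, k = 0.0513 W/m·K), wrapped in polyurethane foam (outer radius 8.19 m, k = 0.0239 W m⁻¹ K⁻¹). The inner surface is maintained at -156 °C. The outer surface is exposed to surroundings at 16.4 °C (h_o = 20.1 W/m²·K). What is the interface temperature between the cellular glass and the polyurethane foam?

T = -39.3 °C

Series thermal resistances, inner to outer:
  R_cast iron = (1/6.69 − 1/6.73)/(4πk) = 8.884×10^-4/(4π·46.2) = 1.530×10^-6 K/W
  R_expanded polystyrene = (1/6.73 − 1/7.43)/(4πk) = 0.01400/(4π·0.0340) = 0.03276 K/W
  R_cellular glass = (1/7.43 − 1/7.80)/(4πk) = 0.006384/(4π·0.0513) = 0.009904 K/W
  R_polyurethane foam = (1/7.80 − 1/8.19)/(4πk) = 0.006105/(4π·0.0239) = 0.02033 K/W
  R_conv,out = 1/(4πr²h) = 1/(4π·8.19²·20.1) = 5.902×10^-5 K/W
ΣR = 1.530×10^-6 + 0.03276 + 0.009904 + 0.02033 + 5.902×10^-5 = 0.06305 K/W
Q = ΔT/ΣR = (-156 °C − 16.4 °C)/0.06305 = -2734 W
From the inner boundary to the cellular glass/polyurethane foam interface, ΣR_partial = 0.04267 K/W.
T_interface = T_in − Q·ΣR_partial = -156 °C − (-2734)(0.04267) = -39.3 °C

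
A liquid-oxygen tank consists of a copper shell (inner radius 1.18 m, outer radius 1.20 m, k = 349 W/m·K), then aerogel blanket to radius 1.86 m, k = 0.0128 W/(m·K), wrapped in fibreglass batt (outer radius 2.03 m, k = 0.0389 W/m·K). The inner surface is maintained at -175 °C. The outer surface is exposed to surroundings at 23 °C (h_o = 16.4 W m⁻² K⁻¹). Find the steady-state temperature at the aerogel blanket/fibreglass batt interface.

Treat each layer as a resistance in series:
  R_copper = (1/1.18 − 1/1.20)/(4πk) = 0.01412/(4π·349) = 3.221×10^-6 K/W
  R_aerogel blanket = (1/1.20 − 1/1.86)/(4πk) = 0.2957/(4π·0.0128) = 1.838 K/W
  R_fibreglass batt = (1/1.86 − 1/2.03)/(4πk) = 0.04502/(4π·0.0389) = 0.09210 K/W
  R_conv,out = 1/(4πr²h) = 1/(4π·2.03²·16.4) = 0.001177 K/W
ΣR = 3.221×10^-6 + 1.838 + 0.09210 + 0.001177 = 1.931 K/W
Q = ΔT/ΣR = (-175 °C − 23 °C)/1.931 = -102.5 W
From the inner boundary to the aerogel blanket/fibreglass batt interface, ΣR_partial = 1.838 K/W.
T_interface = T_in − Q·ΣR_partial = -175 °C − (-102.5)(1.838) = 13.4 °C

T = 13.4 °C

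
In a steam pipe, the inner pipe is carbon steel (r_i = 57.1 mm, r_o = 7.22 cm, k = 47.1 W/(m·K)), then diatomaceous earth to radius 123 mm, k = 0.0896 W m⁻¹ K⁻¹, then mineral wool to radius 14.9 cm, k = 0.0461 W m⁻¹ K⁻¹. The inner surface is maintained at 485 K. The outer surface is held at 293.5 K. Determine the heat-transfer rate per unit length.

Resistance network (inner→outer):
  R'_carbon steel = ln(0.0722/0.0571)/(2πk) = 0.2346/(2π·47.1) = 7.929×10^-4 m·K/W
  R'_diatomaceous earth = ln(0.123/0.0722)/(2πk) = 0.5327/(2π·0.0896) = 0.9463 m·K/W
  R'_mineral wool = ln(0.149/0.123)/(2πk) = 0.1918/(2π·0.0461) = 0.6620 m·K/W
ΣR = 7.929×10^-4 + 0.9463 + 0.6620 = 1.609 m·K/W
Q' = ΔT/ΣR = (485 K − 293.5 K)/1.609 = 119 W/m

Q' = 119 W/m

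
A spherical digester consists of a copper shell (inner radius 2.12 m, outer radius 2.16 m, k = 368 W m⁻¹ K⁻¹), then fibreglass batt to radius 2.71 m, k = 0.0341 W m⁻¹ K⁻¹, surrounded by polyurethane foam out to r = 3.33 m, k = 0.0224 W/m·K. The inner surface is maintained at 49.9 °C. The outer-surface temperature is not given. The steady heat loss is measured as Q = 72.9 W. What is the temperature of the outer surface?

Sum the resistances:
  R_copper = (1/2.12 − 1/2.16)/(4πk) = 0.008735/(4π·368) = 1.889×10^-6 K/W
  R_fibreglass batt = (1/2.16 − 1/2.71)/(4πk) = 0.09396/(4π·0.0341) = 0.2193 K/W
  R_polyurethane foam = (1/2.71 − 1/3.33)/(4πk) = 0.06870/(4π·0.0224) = 0.2441 K/W
ΣR = 0.4633 K/W
ΔT = Q·ΣR = 72.9 × 0.4633 = 33.77 K
Heat flows outward, so T_out = T_in − ΔT = 49.9 − 33.77 = 16.1 °C

T_out = 16.1 °C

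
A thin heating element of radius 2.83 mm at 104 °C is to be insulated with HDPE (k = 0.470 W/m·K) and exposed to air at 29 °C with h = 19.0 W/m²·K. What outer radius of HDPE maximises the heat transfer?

For a cylinder, r_cr = k_ins/h = 0.470/19.0 = 0.0247 m = 2.47 cm

r_cr = 2.47 cm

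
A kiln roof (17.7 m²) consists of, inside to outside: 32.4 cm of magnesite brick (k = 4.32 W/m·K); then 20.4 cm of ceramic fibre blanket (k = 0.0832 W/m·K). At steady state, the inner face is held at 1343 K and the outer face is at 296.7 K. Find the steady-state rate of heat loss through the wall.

Resistance network (inner→outer):
  R_magnesite brick = L/(kA) = 0.324/(4.32·17.7) = 0.004237 K/W
  R_ceramic fibre blanket = L/(kA) = 0.204/(0.0832·17.7) = 0.1385 K/W
ΣR = 0.004237 + 0.1385 = 0.1427 K/W
Q = ΔT/ΣR = (1343 K − 296.7 K)/0.1427 = 7330 W

Q = 7330 W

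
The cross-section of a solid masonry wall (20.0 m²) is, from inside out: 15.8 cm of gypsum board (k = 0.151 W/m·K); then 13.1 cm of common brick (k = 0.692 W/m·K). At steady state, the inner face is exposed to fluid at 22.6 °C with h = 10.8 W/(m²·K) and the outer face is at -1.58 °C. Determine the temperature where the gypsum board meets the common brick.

T = 1.87 °C

Series thermal resistances, inner to outer:
  R_conv,in = 1/(hA) = 1/(10.8·20.0) = 0.004630 K/W
  R_gypsum board = L/(kA) = 0.158/(0.151·20.0) = 0.05232 K/W
  R_common brick = L/(kA) = 0.131/(0.692·20.0) = 0.009465 K/W
ΣR = 0.004630 + 0.05232 + 0.009465 = 0.06642 K/W
Q = ΔT/ΣR = (22.6 °C − -1.58 °C)/0.06642 = 364.0 W
From the inner boundary to the gypsum board/common brick interface, ΣR_partial = 0.05695 K/W.
T_interface = T_in − Q·ΣR_partial = 22.6 °C − (364.0)(0.05695) = 1.87 °C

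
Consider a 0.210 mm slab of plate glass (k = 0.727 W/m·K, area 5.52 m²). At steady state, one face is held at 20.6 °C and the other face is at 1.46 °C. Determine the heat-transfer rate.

Q = kA·ΔT/L = 0.727 × 5.52 × |20.6 °C − 1.46 °C| / 2.10×10^-4 = 3.66×10^5 W

Q = 3.66×10^5 W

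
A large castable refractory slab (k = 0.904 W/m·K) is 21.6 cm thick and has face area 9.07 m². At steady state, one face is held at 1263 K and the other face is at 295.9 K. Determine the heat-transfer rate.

Q = kA·ΔT/L = 0.904 × 9.07 × |1263 K − 295.9 K| / 0.216 = 36700 W

Q = 36700 W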